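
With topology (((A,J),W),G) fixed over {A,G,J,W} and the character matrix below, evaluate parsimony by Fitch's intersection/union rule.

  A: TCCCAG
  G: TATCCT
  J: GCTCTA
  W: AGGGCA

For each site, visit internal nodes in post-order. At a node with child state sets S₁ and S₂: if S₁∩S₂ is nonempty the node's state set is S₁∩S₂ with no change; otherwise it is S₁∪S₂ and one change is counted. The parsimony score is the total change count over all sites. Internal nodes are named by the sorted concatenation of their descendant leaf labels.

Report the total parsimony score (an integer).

[col 0] AJ: children A:{T}, J:{G} ∪→ {G,T}; cost 1
[col 0] AJW: children AJ:{G,T}, W:{A} ∪→ {A,G,T}; cost 1
[col 0] AGJW: children AJW:{A,G,T}, G:{T} ∩→ {T}; cost 0
[col 1] AJ: children A:{C}, J:{C} ∩→ {C}; cost 0
[col 1] AJW: children AJ:{C}, W:{G} ∪→ {C,G}; cost 1
[col 1] AGJW: children AJW:{C,G}, G:{A} ∪→ {A,C,G}; cost 1
[col 2] AJ: children A:{C}, J:{T} ∪→ {C,T}; cost 1
[col 2] AJW: children AJ:{C,T}, W:{G} ∪→ {C,G,T}; cost 1
[col 2] AGJW: children AJW:{C,G,T}, G:{T} ∩→ {T}; cost 0
[col 3] AJ: children A:{C}, J:{C} ∩→ {C}; cost 0
[col 3] AJW: children AJ:{C}, W:{G} ∪→ {C,G}; cost 1
[col 3] AGJW: children AJW:{C,G}, G:{C} ∩→ {C}; cost 0
[col 4] AJ: children A:{A}, J:{T} ∪→ {A,T}; cost 1
[col 4] AJW: children AJ:{A,T}, W:{C} ∪→ {A,C,T}; cost 1
[col 4] AGJW: children AJW:{A,C,T}, G:{C} ∩→ {C}; cost 0
[col 5] AJ: children A:{G}, J:{A} ∪→ {A,G}; cost 1
[col 5] AJW: children AJ:{A,G}, W:{A} ∩→ {A}; cost 0
[col 5] AGJW: children AJW:{A}, G:{T} ∪→ {A,T}; cost 1
per-site changes: [2, 2, 2, 1, 2, 2]; total = 11

11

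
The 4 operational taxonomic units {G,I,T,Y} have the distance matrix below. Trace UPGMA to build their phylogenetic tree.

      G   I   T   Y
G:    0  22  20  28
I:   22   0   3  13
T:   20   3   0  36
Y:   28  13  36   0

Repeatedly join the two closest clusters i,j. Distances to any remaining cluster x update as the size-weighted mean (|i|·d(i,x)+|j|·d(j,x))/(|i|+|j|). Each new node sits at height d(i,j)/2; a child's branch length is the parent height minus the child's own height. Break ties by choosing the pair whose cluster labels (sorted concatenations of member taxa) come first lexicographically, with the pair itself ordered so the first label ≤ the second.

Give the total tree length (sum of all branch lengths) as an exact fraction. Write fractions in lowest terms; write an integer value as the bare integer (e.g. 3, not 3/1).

iteration 1: select I,T (d=3); attach at lengths (3/2, 3/2); label the merged cluster IT
  updated: d(G,IT)=21, d(IT,Y)=49/2
iteration 2: select G,IT (d=21); attach at lengths (21/2, 9); label the merged cluster GIT
  updated: d(GIT,Y)=77/3
iteration 3: select GIT,Y (d=77/3); attach at lengths (7/3, 77/6); label the merged cluster GITY
final tree: ((G:21/2,(I:3/2,T:3/2):9):7/3,Y:77/6)
total length: 113/3

113/3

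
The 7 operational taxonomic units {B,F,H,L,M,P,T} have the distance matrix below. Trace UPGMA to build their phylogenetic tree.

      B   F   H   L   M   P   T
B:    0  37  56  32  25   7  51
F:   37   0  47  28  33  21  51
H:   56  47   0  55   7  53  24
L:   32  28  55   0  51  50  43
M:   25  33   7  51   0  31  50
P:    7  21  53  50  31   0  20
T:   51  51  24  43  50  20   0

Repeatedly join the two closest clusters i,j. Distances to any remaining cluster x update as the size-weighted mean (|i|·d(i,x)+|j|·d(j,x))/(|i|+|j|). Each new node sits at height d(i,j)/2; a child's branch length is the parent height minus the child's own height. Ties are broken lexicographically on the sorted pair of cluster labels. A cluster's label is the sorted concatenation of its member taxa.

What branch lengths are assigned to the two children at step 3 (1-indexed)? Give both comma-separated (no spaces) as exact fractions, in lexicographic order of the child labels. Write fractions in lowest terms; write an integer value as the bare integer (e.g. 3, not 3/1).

step 1: merge (B,P) at d=7; branch lengths B→7/2, P→7/2; new cluster BP
  updated: d(BP,F)=29, d(BP,H)=109/2, d(BP,L)=41, d(BP,M)=28, d(BP,T)=71/2
step 2: merge (H,M) at d=7; branch lengths H→7/2, M→7/2; new cluster HM
  updated: d(BP,HM)=165/4, d(F,HM)=40, d(HM,L)=53, d(HM,T)=37
step 3: merge (F,L) at d=28; branch lengths F→14, L→14; new cluster FL
  updated: d(BP,FL)=35, d(FL,HM)=93/2, d(FL,T)=47
step 4: merge (BP,FL) at d=35; branch lengths BP→14, FL→7/2; new cluster BFLP
  updated: d(BFLP,HM)=351/8, d(BFLP,T)=165/4
step 5: merge (HM,T) at d=37; branch lengths HM→15, T→37/2; new cluster HMT
  updated: d(BFLP,HMT)=43
step 6: merge (BFLP,HMT) at d=43; branch lengths BFLP→4, HMT→3; new cluster BFHLMPT
final tree: (((B:7/2,P:7/2):14,(F:14,L:14):7/2):4,((H:7/2,M:7/2):15,T:37/2):3)
total length: 100

14,14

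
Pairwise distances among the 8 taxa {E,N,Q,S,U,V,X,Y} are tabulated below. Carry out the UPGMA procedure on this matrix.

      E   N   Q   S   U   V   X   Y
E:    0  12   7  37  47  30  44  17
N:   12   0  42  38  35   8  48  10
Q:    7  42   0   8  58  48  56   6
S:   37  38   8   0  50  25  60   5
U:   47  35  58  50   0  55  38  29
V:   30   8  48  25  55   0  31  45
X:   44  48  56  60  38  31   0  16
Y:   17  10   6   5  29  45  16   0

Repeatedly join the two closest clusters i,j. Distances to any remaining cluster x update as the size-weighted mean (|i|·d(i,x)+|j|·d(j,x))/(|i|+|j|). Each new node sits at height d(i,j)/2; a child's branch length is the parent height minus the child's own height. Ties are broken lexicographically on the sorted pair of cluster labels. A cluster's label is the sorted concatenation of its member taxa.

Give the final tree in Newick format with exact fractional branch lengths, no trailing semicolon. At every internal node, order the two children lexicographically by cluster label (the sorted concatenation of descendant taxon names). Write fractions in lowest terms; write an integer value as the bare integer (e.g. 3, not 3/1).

((((E:7/2,Q:7/2):5,(S:5/2,Y:5/2):6):57/8,(N:4,V:4):93/8):77/12,(U:19,X:19):73/24)

step 1: merge (S,Y) at d=5; branch lengths S→5/2, Y→5/2; new cluster SY
  updated: d(E,SY)=27, d(N,SY)=24, d(Q,SY)=7, d(SY,U)=79/2, d(SY,V)=35, d(SY,X)=38
step 2: merge (E,Q) at d=7; branch lengths E→7/2, Q→7/2; new cluster EQ
  updated: d(EQ,N)=27, d(EQ,SY)=17, d(EQ,U)=105/2, d(EQ,V)=39, d(EQ,X)=50
step 3: merge (N,V) at d=8; branch lengths N→4, V→4; new cluster NV
  updated: d(EQ,NV)=33, d(NV,SY)=59/2, d(NV,U)=45, d(NV,X)=79/2
step 4: merge (EQ,SY) at d=17; branch lengths EQ→5, SY→6; new cluster EQSY
  updated: d(EQSY,NV)=125/4, d(EQSY,U)=46, d(EQSY,X)=44
step 5: merge (EQSY,NV) at d=125/4; branch lengths EQSY→57/8, NV→93/8; new cluster ENQSVY
  updated: d(ENQSVY,U)=137/3, d(ENQSVY,X)=85/2
step 6: merge (U,X) at d=38; branch lengths U→19, X→19; new cluster UX
  updated: d(ENQSVY,UX)=529/12
step 7: merge (ENQSVY,UX) at d=529/12; branch lengths ENQSVY→77/12, UX→73/24; new cluster ENQSUVXY
final tree: ((((E:7/2,Q:7/2):5,(S:5/2,Y:5/2):6):57/8,(N:4,V:4):93/8):77/12,(U:19,X:19):73/24)
total length: 2333/24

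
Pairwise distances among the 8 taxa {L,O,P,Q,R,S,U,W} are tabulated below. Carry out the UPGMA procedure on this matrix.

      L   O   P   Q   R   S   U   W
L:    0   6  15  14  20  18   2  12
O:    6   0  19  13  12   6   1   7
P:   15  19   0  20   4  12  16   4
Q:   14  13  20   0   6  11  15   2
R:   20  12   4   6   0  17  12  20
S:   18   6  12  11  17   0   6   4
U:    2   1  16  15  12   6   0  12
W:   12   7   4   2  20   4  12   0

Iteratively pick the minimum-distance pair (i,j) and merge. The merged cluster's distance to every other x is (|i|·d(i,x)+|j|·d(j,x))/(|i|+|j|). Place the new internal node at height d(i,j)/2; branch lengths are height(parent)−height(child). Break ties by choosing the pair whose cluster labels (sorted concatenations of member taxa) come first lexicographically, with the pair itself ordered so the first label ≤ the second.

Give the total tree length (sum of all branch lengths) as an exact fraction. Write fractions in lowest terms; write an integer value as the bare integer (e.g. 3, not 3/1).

1. join O+U (d=1) ⇒ OU; edges |O|=1/2, |U|=1/2
  updated: d(L,OU)=4, d(OU,P)=35/2, d(OU,Q)=14, d(OU,R)=12, d(OU,S)=6, d(OU,W)=19/2
2. join Q+W (d=2) ⇒ QW; edges |Q|=1, |W|=1
  updated: d(L,QW)=13, d(OU,QW)=47/4, d(P,QW)=12, d(QW,R)=13, d(QW,S)=15/2
3. join L+OU (d=4) ⇒ LOU; edges |L|=2, |OU|=3/2
  updated: d(LOU,P)=50/3, d(LOU,QW)=73/6, d(LOU,R)=44/3, d(LOU,S)=10
4. join P+R (d=4) ⇒ PR; edges |P|=2, |R|=2
  updated: d(LOU,PR)=47/3, d(PR,QW)=25/2, d(PR,S)=29/2
5. join QW+S (d=15/2) ⇒ QSW; edges |QW|=11/4, |S|=15/4
  updated: d(LOU,QSW)=103/9, d(PR,QSW)=79/6
6. join LOU+QSW (d=103/9) ⇒ LOQSUW; edges |LOU|=67/18, |QSW|=71/36
  updated: d(LOQSUW,PR)=173/12
7. join LOQSUW+PR (d=173/12) ⇒ LOPQRSUW; edges |LOQSUW|=107/72, |PR|=125/24
final tree: (((L:2,(O:1/2,U:1/2):3/2):67/18,((Q:1,W:1):11/4,S:15/4):71/36):107/72,(P:2,R:2):125/24)
total length: 529/18

529/18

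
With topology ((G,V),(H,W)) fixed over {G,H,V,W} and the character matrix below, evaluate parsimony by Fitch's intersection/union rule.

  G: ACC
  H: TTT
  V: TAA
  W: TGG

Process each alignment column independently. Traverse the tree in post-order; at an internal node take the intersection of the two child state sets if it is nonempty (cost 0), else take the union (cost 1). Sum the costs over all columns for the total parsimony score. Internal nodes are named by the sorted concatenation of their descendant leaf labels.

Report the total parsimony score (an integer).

[col 0] GV: children G:{A}, V:{T} ∪→ {A,T}; cost 1
[col 0] HW: children H:{T}, W:{T} ∩→ {T}; cost 0
[col 0] GHVW: children GV:{A,T}, HW:{T} ∩→ {T}; cost 0
[col 1] GV: children G:{C}, V:{A} ∪→ {A,C}; cost 1
[col 1] HW: children H:{T}, W:{G} ∪→ {G,T}; cost 1
[col 1] GHVW: children GV:{A,C}, HW:{G,T} ∪→ {A,C,G,T}; cost 1
[col 2] GV: children G:{C}, V:{A} ∪→ {A,C}; cost 1
[col 2] HW: children H:{T}, W:{G} ∪→ {G,T}; cost 1
[col 2] GHVW: children GV:{A,C}, HW:{G,T} ∪→ {A,C,G,T}; cost 1
per-site changes: [1, 3, 3]; total = 7

7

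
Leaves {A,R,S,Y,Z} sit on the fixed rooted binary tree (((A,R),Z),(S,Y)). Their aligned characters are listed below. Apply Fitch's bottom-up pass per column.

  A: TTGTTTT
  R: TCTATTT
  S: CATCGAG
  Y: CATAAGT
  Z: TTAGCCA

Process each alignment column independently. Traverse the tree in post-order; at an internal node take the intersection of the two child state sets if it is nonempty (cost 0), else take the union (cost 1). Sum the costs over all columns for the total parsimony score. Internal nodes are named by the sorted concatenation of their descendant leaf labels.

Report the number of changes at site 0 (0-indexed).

1

AR@0: {T} ∩ {T} = {T} (intersection, +0)
ARZ@0: {T} ∩ {T} = {T} (intersection, +0)
SY@0: {C} ∩ {C} = {C} (intersection, +0)
ARSYZ@0: {T} ∪ {C} = {C,T} (union, +1)
AR@1: {T} ∪ {C} = {C,T} (union, +1)
ARZ@1: {C,T} ∩ {T} = {T} (intersection, +0)
SY@1: {A} ∩ {A} = {A} (intersection, +0)
ARSYZ@1: {T} ∪ {A} = {A,T} (union, +1)
AR@2: {G} ∪ {T} = {G,T} (union, +1)
ARZ@2: {G,T} ∪ {A} = {A,G,T} (union, +1)
SY@2: {T} ∩ {T} = {T} (intersection, +0)
ARSYZ@2: {A,G,T} ∩ {T} = {T} (intersection, +0)
AR@3: {T} ∪ {A} = {A,T} (union, +1)
ARZ@3: {A,T} ∪ {G} = {A,G,T} (union, +1)
SY@3: {C} ∪ {A} = {A,C} (union, +1)
ARSYZ@3: {A,G,T} ∩ {A,C} = {A} (intersection, +0)
AR@4: {T} ∩ {T} = {T} (intersection, +0)
ARZ@4: {T} ∪ {C} = {C,T} (union, +1)
SY@4: {G} ∪ {A} = {A,G} (union, +1)
ARSYZ@4: {C,T} ∪ {A,G} = {A,C,G,T} (union, +1)
AR@5: {T} ∩ {T} = {T} (intersection, +0)
ARZ@5: {T} ∪ {C} = {C,T} (union, +1)
SY@5: {A} ∪ {G} = {A,G} (union, +1)
ARSYZ@5: {C,T} ∪ {A,G} = {A,C,G,T} (union, +1)
AR@6: {T} ∩ {T} = {T} (intersection, +0)
ARZ@6: {T} ∪ {A} = {A,T} (union, +1)
SY@6: {G} ∪ {T} = {G,T} (union, +1)
ARSYZ@6: {A,T} ∩ {G,T} = {T} (intersection, +0)
per-site changes: [1, 2, 2, 3, 3, 3, 2]; total = 16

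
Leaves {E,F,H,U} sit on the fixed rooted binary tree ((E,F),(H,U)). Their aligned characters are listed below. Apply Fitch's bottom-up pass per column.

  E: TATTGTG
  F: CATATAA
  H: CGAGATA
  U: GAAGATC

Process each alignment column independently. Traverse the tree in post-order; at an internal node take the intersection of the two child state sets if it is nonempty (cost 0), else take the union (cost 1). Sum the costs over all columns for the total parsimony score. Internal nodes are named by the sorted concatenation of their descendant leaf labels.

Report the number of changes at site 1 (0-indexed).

1

[col 0] EF: children E:{T}, F:{C} ∪→ {C,T}; cost 1
[col 0] HU: children H:{C}, U:{G} ∪→ {C,G}; cost 1
[col 0] EFHU: children EF:{C,T}, HU:{C,G} ∩→ {C}; cost 0
[col 1] EF: children E:{A}, F:{A} ∩→ {A}; cost 0
[col 1] HU: children H:{G}, U:{A} ∪→ {A,G}; cost 1
[col 1] EFHU: children EF:{A}, HU:{A,G} ∩→ {A}; cost 0
[col 2] EF: children E:{T}, F:{T} ∩→ {T}; cost 0
[col 2] HU: children H:{A}, U:{A} ∩→ {A}; cost 0
[col 2] EFHU: children EF:{T}, HU:{A} ∪→ {A,T}; cost 1
[col 3] EF: children E:{T}, F:{A} ∪→ {A,T}; cost 1
[col 3] HU: children H:{G}, U:{G} ∩→ {G}; cost 0
[col 3] EFHU: children EF:{A,T}, HU:{G} ∪→ {A,G,T}; cost 1
[col 4] EF: children E:{G}, F:{T} ∪→ {G,T}; cost 1
[col 4] HU: children H:{A}, U:{A} ∩→ {A}; cost 0
[col 4] EFHU: children EF:{G,T}, HU:{A} ∪→ {A,G,T}; cost 1
[col 5] EF: children E:{T}, F:{A} ∪→ {A,T}; cost 1
[col 5] HU: children H:{T}, U:{T} ∩→ {T}; cost 0
[col 5] EFHU: children EF:{A,T}, HU:{T} ∩→ {T}; cost 0
[col 6] EF: children E:{G}, F:{A} ∪→ {A,G}; cost 1
[col 6] HU: children H:{A}, U:{C} ∪→ {A,C}; cost 1
[col 6] EFHU: children EF:{A,G}, HU:{A,C} ∩→ {A}; cost 0
per-site changes: [2, 1, 1, 2, 2, 1, 2]; total = 11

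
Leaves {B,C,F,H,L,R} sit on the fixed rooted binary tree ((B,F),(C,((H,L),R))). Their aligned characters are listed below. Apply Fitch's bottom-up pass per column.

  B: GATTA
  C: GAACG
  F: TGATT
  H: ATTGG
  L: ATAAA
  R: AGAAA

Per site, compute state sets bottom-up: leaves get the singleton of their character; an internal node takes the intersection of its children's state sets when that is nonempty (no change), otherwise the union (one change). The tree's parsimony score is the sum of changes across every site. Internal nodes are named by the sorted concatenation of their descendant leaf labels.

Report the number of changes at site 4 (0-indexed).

3

[col 0] BF: children B:{G}, F:{T} ∪→ {G,T}; cost 1
[col 0] HL: children H:{A}, L:{A} ∩→ {A}; cost 0
[col 0] HLR: children HL:{A}, R:{A} ∩→ {A}; cost 0
[col 0] CHLR: children C:{G}, HLR:{A} ∪→ {A,G}; cost 1
[col 0] BCFHLR: children BF:{G,T}, CHLR:{A,G} ∩→ {G}; cost 0
[col 1] BF: children B:{A}, F:{G} ∪→ {A,G}; cost 1
[col 1] HL: children H:{T}, L:{T} ∩→ {T}; cost 0
[col 1] HLR: children HL:{T}, R:{G} ∪→ {G,T}; cost 1
[col 1] CHLR: children C:{A}, HLR:{G,T} ∪→ {A,G,T}; cost 1
[col 1] BCFHLR: children BF:{A,G}, CHLR:{A,G,T} ∩→ {A,G}; cost 0
[col 2] BF: children B:{T}, F:{A} ∪→ {A,T}; cost 1
[col 2] HL: children H:{T}, L:{A} ∪→ {A,T}; cost 1
[col 2] HLR: children HL:{A,T}, R:{A} ∩→ {A}; cost 0
[col 2] CHLR: children C:{A}, HLR:{A} ∩→ {A}; cost 0
[col 2] BCFHLR: children BF:{A,T}, CHLR:{A} ∩→ {A}; cost 0
[col 3] BF: children B:{T}, F:{T} ∩→ {T}; cost 0
[col 3] HL: children H:{G}, L:{A} ∪→ {A,G}; cost 1
[col 3] HLR: children HL:{A,G}, R:{A} ∩→ {A}; cost 0
[col 3] CHLR: children C:{C}, HLR:{A} ∪→ {A,C}; cost 1
[col 3] BCFHLR: children BF:{T}, CHLR:{A,C} ∪→ {A,C,T}; cost 1
[col 4] BF: children B:{A}, F:{T} ∪→ {A,T}; cost 1
[col 4] HL: children H:{G}, L:{A} ∪→ {A,G}; cost 1
[col 4] HLR: children HL:{A,G}, R:{A} ∩→ {A}; cost 0
[col 4] CHLR: children C:{G}, HLR:{A} ∪→ {A,G}; cost 1
[col 4] BCFHLR: children BF:{A,T}, CHLR:{A,G} ∩→ {A}; cost 0
per-site changes: [2, 3, 2, 3, 3]; total = 13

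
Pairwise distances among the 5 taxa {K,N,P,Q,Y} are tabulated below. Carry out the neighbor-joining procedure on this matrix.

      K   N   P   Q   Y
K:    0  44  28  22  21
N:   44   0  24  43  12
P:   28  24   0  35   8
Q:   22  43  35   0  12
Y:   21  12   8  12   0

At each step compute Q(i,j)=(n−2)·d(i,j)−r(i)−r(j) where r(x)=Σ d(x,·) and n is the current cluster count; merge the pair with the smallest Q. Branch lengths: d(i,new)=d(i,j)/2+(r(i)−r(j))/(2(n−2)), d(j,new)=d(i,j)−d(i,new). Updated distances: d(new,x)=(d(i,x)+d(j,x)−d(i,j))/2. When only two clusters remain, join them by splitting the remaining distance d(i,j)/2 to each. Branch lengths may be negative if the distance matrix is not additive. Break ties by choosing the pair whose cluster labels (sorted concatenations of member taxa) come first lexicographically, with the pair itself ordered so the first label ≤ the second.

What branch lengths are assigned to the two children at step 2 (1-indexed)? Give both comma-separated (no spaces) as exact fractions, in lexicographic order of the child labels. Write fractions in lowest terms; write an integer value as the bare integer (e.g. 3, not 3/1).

11,-11/2

1. join K+Q (d=22, Q=-161) ⇒ KQ; edges |K|=23/2, |Q|=21/2
  updated: d(KQ,N)=65/2, d(KQ,P)=41/2, d(KQ,Y)=11/2
2. join KQ+Y (d=11/2, Q=-73) ⇒ KQY; edges |KQ|=11, |Y|=-11/2
  updated: d(KQY,N)=39/2, d(KQY,P)=23/2
3. join KQY+N (d=39/2, Q=-55) ⇒ KNQY; edges |KQY|=7/2, |N|=16
  updated: d(KNQY,P)=8
4. join KNQY+P (d=8) ⇒ KNPQY; edges |KNQY|=4, |P|=4
final tree: ((((K:23/2,Q:21/2):11,Y:-11/2):7/2,N:16):4,P:4)
total length: 55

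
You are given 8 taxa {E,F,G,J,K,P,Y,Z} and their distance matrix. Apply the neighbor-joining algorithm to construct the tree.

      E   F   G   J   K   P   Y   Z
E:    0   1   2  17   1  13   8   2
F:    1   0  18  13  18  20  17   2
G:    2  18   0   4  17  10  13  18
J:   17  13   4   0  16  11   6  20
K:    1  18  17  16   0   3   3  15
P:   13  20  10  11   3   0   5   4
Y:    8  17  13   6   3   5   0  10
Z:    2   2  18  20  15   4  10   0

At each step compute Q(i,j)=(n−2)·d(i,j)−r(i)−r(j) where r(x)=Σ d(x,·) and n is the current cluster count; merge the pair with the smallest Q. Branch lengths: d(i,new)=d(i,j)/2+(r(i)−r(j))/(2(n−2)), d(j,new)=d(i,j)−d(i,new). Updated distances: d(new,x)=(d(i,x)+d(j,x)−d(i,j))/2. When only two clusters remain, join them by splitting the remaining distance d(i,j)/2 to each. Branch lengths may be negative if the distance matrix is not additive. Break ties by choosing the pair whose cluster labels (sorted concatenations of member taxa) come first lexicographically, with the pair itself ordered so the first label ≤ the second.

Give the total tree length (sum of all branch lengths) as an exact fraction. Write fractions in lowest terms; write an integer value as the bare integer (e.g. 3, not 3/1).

801/32

iteration 1: select F,Z (d=2, Q=-148); attach at lengths (5/2, -1/2); label the merged cluster FZ
  updated: d(E,FZ)=1/2, d(FZ,G)=17, d(FZ,J)=31/2, d(FZ,K)=31/2, d(FZ,P)=11, d(FZ,Y)=25/2
iteration 2: select G,J (d=4, Q=-225/2); attach at lengths (27/20, 53/20); label the merged cluster GJ
  updated: d(E,GJ)=15/2, d(FZ,GJ)=57/4, d(GJ,K)=29/2, d(GJ,P)=17/2, d(GJ,Y)=15/2
iteration 3: select E,FZ (d=1/2, Q=-327/4); attach at lengths (-87/32, 103/32); label the merged cluster EFZ
  updated: d(EFZ,GJ)=85/8, d(EFZ,K)=8, d(EFZ,P)=47/4, d(EFZ,Y)=10
iteration 4: select EFZ,GJ (d=85/8, Q=-397/8); attach at lengths (83/16, 87/16); label the merged cluster EFGJZ
  updated: d(EFGJZ,K)=95/16, d(EFGJZ,P)=77/16, d(EFGJZ,Y)=55/16
iteration 5: select EFGJZ,Y (d=55/16, Q=-75/4); attach at lengths (77/32, 33/32); label the merged cluster EFGJYZ
  updated: d(EFGJYZ,K)=11/4, d(EFGJYZ,P)=51/16
iteration 6: select EFGJYZ,K (d=11/4, Q=-143/16); attach at lengths (47/32, 41/32); label the merged cluster EFGJKYZ
  updated: d(EFGJKYZ,P)=55/32
iteration 7: select EFGJKYZ,P (d=55/32); attach at lengths (55/64, 55/64); label the merged cluster EFGJKPYZ
final tree: (((((E:-87/32,(F:5/2,Z:-1/2):103/32):83/16,(G:27/20,J:53/20):87/16):77/32,Y:33/32):47/32,K:41/32):55/64,P:55/64)
total length: 801/32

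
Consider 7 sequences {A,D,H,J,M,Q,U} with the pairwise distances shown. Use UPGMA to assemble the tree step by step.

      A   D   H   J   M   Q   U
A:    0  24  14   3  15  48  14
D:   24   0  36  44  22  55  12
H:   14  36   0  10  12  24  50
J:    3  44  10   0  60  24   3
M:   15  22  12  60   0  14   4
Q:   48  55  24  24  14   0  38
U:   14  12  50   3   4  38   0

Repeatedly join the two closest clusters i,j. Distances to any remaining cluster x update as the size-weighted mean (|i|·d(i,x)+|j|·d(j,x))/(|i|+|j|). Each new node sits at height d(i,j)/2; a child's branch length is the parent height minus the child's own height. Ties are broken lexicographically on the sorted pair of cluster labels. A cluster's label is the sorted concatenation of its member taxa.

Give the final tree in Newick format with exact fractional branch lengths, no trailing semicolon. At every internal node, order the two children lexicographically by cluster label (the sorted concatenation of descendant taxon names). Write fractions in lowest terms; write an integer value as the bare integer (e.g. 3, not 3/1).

((((A:3/2,J:3/2):9/2,H:6):25/3,(D:17/2,(M:2,U:2):13/2):35/6):31/12,Q:203/12)

step 1: merge (A,J) at d=3; branch lengths A→3/2, J→3/2; new cluster AJ
  updated: d(AJ,D)=34, d(AJ,H)=12, d(AJ,M)=75/2, d(AJ,Q)=36, d(AJ,U)=17/2
step 2: merge (M,U) at d=4; branch lengths M→2, U→2; new cluster MU
  updated: d(AJ,MU)=23, d(D,MU)=17, d(H,MU)=31, d(MU,Q)=26
step 3: merge (AJ,H) at d=12; branch lengths AJ→9/2, H→6; new cluster AHJ
  updated: d(AHJ,D)=104/3, d(AHJ,MU)=77/3, d(AHJ,Q)=32
step 4: merge (D,MU) at d=17; branch lengths D→17/2, MU→13/2; new cluster DMU
  updated: d(AHJ,DMU)=86/3, d(DMU,Q)=107/3
step 5: merge (AHJ,DMU) at d=86/3; branch lengths AHJ→25/3, DMU→35/6; new cluster ADHJMU
  updated: d(ADHJMU,Q)=203/6
step 6: merge (ADHJMU,Q) at d=203/6; branch lengths ADHJMU→31/12, Q→203/12; new cluster ADHJMQU
final tree: ((((A:3/2,J:3/2):9/2,H:6):25/3,(D:17/2,(M:2,U:2):13/2):35/6):31/12,Q:203/12)
total length: 397/6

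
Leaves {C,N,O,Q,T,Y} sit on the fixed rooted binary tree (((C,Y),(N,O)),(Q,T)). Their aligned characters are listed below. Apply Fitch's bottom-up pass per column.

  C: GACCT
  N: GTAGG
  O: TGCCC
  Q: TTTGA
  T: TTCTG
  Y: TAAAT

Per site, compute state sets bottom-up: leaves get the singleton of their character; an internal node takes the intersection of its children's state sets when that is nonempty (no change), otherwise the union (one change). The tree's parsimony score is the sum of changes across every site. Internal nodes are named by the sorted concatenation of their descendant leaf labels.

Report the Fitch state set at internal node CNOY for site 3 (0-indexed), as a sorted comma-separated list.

C

CY@0: {G} ∪ {T} = {G,T} (union, +1)
NO@0: {G} ∪ {T} = {G,T} (union, +1)
CNOY@0: {G,T} ∩ {G,T} = {G,T} (intersection, +0)
QT@0: {T} ∩ {T} = {T} (intersection, +0)
CNOQTY@0: {G,T} ∩ {T} = {T} (intersection, +0)
CY@1: {A} ∩ {A} = {A} (intersection, +0)
NO@1: {T} ∪ {G} = {G,T} (union, +1)
CNOY@1: {A} ∪ {G,T} = {A,G,T} (union, +1)
QT@1: {T} ∩ {T} = {T} (intersection, +0)
CNOQTY@1: {A,G,T} ∩ {T} = {T} (intersection, +0)
CY@2: {C} ∪ {A} = {A,C} (union, +1)
NO@2: {A} ∪ {C} = {A,C} (union, +1)
CNOY@2: {A,C} ∩ {A,C} = {A,C} (intersection, +0)
QT@2: {T} ∪ {C} = {C,T} (union, +1)
CNOQTY@2: {A,C} ∩ {C,T} = {C} (intersection, +0)
CY@3: {C} ∪ {A} = {A,C} (union, +1)
NO@3: {G} ∪ {C} = {C,G} (union, +1)
CNOY@3: {A,C} ∩ {C,G} = {C} (intersection, +0)
QT@3: {G} ∪ {T} = {G,T} (union, +1)
CNOQTY@3: {C} ∪ {G,T} = {C,G,T} (union, +1)
CY@4: {T} ∩ {T} = {T} (intersection, +0)
NO@4: {G} ∪ {C} = {C,G} (union, +1)
CNOY@4: {T} ∪ {C,G} = {C,G,T} (union, +1)
QT@4: {A} ∪ {G} = {A,G} (union, +1)
CNOQTY@4: {C,G,T} ∩ {A,G} = {G} (intersection, +0)
per-site changes: [2, 2, 3, 4, 3]; total = 14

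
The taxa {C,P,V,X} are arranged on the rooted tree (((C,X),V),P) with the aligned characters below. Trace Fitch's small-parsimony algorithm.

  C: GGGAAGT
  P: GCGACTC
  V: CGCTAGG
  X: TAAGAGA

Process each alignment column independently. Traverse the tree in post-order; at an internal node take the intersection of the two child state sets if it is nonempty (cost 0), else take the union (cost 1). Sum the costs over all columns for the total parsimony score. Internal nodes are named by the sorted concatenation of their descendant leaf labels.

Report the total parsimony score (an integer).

site 0, node CX: C={G} ∪ X={T} → {G,T} (+1)
site 0, node CVX: CX={G,T} ∪ V={C} → {C,G,T} (+1)
site 0, node CPVX: CVX={C,G,T} ∩ P={G} → {G} (+0)
site 1, node CX: C={G} ∪ X={A} → {A,G} (+1)
site 1, node CVX: CX={A,G} ∩ V={G} → {G} (+0)
site 1, node CPVX: CVX={G} ∪ P={C} → {C,G} (+1)
site 2, node CX: C={G} ∪ X={A} → {A,G} (+1)
site 2, node CVX: CX={A,G} ∪ V={C} → {A,C,G} (+1)
site 2, node CPVX: CVX={A,C,G} ∩ P={G} → {G} (+0)
site 3, node CX: C={A} ∪ X={G} → {A,G} (+1)
site 3, node CVX: CX={A,G} ∪ V={T} → {A,G,T} (+1)
site 3, node CPVX: CVX={A,G,T} ∩ P={A} → {A} (+0)
site 4, node CX: C={A} ∩ X={A} → {A} (+0)
site 4, node CVX: CX={A} ∩ V={A} → {A} (+0)
site 4, node CPVX: CVX={A} ∪ P={C} → {A,C} (+1)
site 5, node CX: C={G} ∩ X={G} → {G} (+0)
site 5, node CVX: CX={G} ∩ V={G} → {G} (+0)
site 5, node CPVX: CVX={G} ∪ P={T} → {G,T} (+1)
site 6, node CX: C={T} ∪ X={A} → {A,T} (+1)
site 6, node CVX: CX={A,T} ∪ V={G} → {A,G,T} (+1)
site 6, node CPVX: CVX={A,G,T} ∪ P={C} → {A,C,G,T} (+1)
per-site changes: [2, 2, 2, 2, 1, 1, 3]; total = 13

13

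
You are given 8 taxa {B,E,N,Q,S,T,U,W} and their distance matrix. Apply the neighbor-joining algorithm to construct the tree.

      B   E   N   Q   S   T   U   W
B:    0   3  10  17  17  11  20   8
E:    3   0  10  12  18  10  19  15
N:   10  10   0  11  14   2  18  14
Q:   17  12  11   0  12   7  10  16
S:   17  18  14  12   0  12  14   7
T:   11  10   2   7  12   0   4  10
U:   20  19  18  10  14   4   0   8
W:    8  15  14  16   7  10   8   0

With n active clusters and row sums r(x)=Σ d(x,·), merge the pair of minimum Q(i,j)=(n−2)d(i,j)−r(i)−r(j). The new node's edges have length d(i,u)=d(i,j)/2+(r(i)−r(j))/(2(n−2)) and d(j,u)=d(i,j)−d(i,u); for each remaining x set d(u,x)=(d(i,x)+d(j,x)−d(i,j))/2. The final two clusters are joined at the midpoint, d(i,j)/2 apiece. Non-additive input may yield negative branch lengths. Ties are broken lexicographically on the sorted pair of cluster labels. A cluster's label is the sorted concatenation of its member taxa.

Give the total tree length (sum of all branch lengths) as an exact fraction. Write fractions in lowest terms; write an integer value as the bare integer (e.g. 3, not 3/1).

569/16

step 1: merge (B,E) at d=3, Q=-155; branch lengths B→17/12, E→19/12; new cluster BE
  updated: d(BE,N)=17/2, d(BE,Q)=13, d(BE,S)=16, d(BE,T)=9, d(BE,U)=18, d(BE,W)=10
step 2: merge (S,W) at d=7, Q=-105; branch lengths S→9/2, W→5/2; new cluster SW
  updated: d(BE,SW)=19/2, d(N,SW)=21/2, d(Q,SW)=21/2, d(SW,T)=15/2, d(SW,U)=15/2
step 3: merge (BE,N) at d=17/2, Q=-74; branch lengths BE→21/4, N→13/4; new cluster BEN
  updated: d(BEN,Q)=31/4, d(BEN,SW)=23/4, d(BEN,T)=5/4, d(BEN,U)=55/4
step 4: merge (BEN,T) at d=5/4, Q=-89/2; branch lengths BEN→25/12, T→-5/6; new cluster BENT
  updated: d(BENT,Q)=27/4, d(BENT,SW)=6, d(BENT,U)=33/4
step 5: merge (BENT,Q) at d=27/4, Q=-139/4; branch lengths BENT→29/16, Q→79/16; new cluster BENQT
  updated: d(BENQT,SW)=39/8, d(BENQT,U)=23/4
step 6: merge (BENQT,SW) at d=39/8, Q=-145/8; branch lengths BENQT→25/16, SW→53/16; new cluster BENQSTW
  updated: d(BENQSTW,U)=67/16
step 7: merge (BENQSTW,U) at d=67/16; branch lengths BENQSTW→67/32, U→67/32; new cluster BENQSTUW
final tree: ((((((B:17/12,E:19/12):21/4,N:13/4):25/12,T:-5/6):29/16,Q:79/16):25/16,(S:9/2,W:5/2):53/16):67/32,U:67/32)
total length: 569/16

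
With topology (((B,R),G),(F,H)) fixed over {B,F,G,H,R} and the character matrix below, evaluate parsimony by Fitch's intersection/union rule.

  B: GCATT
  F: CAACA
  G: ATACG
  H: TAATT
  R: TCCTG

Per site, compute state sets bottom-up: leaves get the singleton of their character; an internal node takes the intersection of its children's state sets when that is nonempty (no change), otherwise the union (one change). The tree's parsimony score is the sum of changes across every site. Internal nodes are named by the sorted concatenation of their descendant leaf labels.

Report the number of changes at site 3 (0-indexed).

2

site 0, node BR: B={G} ∪ R={T} → {G,T} (+1)
site 0, node BGR: BR={G,T} ∪ G={A} → {A,G,T} (+1)
site 0, node FH: F={C} ∪ H={T} → {C,T} (+1)
site 0, node BFGHR: BGR={A,G,T} ∩ FH={C,T} → {T} (+0)
site 1, node BR: B={C} ∩ R={C} → {C} (+0)
site 1, node BGR: BR={C} ∪ G={T} → {C,T} (+1)
site 1, node FH: F={A} ∩ H={A} → {A} (+0)
site 1, node BFGHR: BGR={C,T} ∪ FH={A} → {A,C,T} (+1)
site 2, node BR: B={A} ∪ R={C} → {A,C} (+1)
site 2, node BGR: BR={A,C} ∩ G={A} → {A} (+0)
site 2, node FH: F={A} ∩ H={A} → {A} (+0)
site 2, node BFGHR: BGR={A} ∩ FH={A} → {A} (+0)
site 3, node BR: B={T} ∩ R={T} → {T} (+0)
site 3, node BGR: BR={T} ∪ G={C} → {C,T} (+1)
site 3, node FH: F={C} ∪ H={T} → {C,T} (+1)
site 3, node BFGHR: BGR={C,T} ∩ FH={C,T} → {C,T} (+0)
site 4, node BR: B={T} ∪ R={G} → {G,T} (+1)
site 4, node BGR: BR={G,T} ∩ G={G} → {G} (+0)
site 4, node FH: F={A} ∪ H={T} → {A,T} (+1)
site 4, node BFGHR: BGR={G} ∪ FH={A,T} → {A,G,T} (+1)
per-site changes: [3, 2, 1, 2, 3]; total = 11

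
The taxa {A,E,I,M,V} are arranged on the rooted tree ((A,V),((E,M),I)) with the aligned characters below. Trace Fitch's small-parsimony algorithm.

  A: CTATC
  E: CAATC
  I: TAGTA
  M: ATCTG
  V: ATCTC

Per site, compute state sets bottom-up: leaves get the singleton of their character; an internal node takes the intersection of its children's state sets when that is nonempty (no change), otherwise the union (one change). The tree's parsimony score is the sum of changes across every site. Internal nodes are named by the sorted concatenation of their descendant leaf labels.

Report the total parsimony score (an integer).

AV@0: {C} ∪ {A} = {A,C} (union, +1)
EM@0: {C} ∪ {A} = {A,C} (union, +1)
EIM@0: {A,C} ∪ {T} = {A,C,T} (union, +1)
AEIMV@0: {A,C} ∩ {A,C,T} = {A,C} (intersection, +0)
AV@1: {T} ∩ {T} = {T} (intersection, +0)
EM@1: {A} ∪ {T} = {A,T} (union, +1)
EIM@1: {A,T} ∩ {A} = {A} (intersection, +0)
AEIMV@1: {T} ∪ {A} = {A,T} (union, +1)
AV@2: {A} ∪ {C} = {A,C} (union, +1)
EM@2: {A} ∪ {C} = {A,C} (union, +1)
EIM@2: {A,C} ∪ {G} = {A,C,G} (union, +1)
AEIMV@2: {A,C} ∩ {A,C,G} = {A,C} (intersection, +0)
AV@3: {T} ∩ {T} = {T} (intersection, +0)
EM@3: {T} ∩ {T} = {T} (intersection, +0)
EIM@3: {T} ∩ {T} = {T} (intersection, +0)
AEIMV@3: {T} ∩ {T} = {T} (intersection, +0)
AV@4: {C} ∩ {C} = {C} (intersection, +0)
EM@4: {C} ∪ {G} = {C,G} (union, +1)
EIM@4: {C,G} ∪ {A} = {A,C,G} (union, +1)
AEIMV@4: {C} ∩ {A,C,G} = {C} (intersection, +0)
per-site changes: [3, 2, 3, 0, 2]; total = 10

10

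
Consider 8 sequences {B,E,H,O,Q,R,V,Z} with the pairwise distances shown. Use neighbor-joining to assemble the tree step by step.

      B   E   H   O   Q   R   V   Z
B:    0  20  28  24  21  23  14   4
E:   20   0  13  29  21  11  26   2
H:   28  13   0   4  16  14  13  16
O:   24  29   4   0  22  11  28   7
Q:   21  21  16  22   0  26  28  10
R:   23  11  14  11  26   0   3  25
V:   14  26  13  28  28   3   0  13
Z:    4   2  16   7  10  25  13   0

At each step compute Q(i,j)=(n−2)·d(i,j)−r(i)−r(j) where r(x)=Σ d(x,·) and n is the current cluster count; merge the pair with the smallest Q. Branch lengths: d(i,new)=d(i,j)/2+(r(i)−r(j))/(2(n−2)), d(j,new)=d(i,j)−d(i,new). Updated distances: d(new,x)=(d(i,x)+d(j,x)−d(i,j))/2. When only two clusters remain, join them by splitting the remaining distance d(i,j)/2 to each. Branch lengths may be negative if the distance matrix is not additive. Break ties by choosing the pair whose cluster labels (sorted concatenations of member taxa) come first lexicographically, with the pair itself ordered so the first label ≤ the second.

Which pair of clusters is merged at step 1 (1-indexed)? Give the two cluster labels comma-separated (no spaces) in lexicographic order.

R,V

1. join R+V (d=3, Q=-220) ⇒ RV; edges |R|=1/2, |V|=5/2
  updated: d(B,RV)=17, d(E,RV)=17, d(H,RV)=12, d(O,RV)=18, d(Q,RV)=51/2, d(RV,Z)=35/2
2. join H+O (d=4, Q=-173) ⇒ HO; edges |H|=1/2, |O|=7/2
  updated: d(B,HO)=24, d(E,HO)=19, d(HO,Q)=17, d(HO,RV)=13, d(HO,Z)=19/2
3. join HO+RV (d=13, Q=-241/2) ⇒ HORV; edges |HO|=89/16, |RV|=119/16
  updated: d(B,HORV)=14, d(E,HORV)=23/2, d(HORV,Q)=59/4, d(HORV,Z)=7
4. join E+Z (d=2, Q=-143/2) ⇒ EZ; edges |E|=25/4, |Z|=-17/4
  updated: d(B,EZ)=11, d(EZ,HORV)=33/4, d(EZ,Q)=29/2
5. join B+EZ (d=11, Q=-231/4) ⇒ BEZ; edges |B|=137/16, |EZ|=39/16
  updated: d(BEZ,HORV)=45/8, d(BEZ,Q)=49/4
6. join BEZ+HORV (d=45/8, Q=-261/8) ⇒ BEHORVZ; edges |BEZ|=25/16, |HORV|=65/16
  updated: d(BEHORVZ,Q)=171/16
7. join BEHORVZ+Q (d=171/16) ⇒ BEHOQRVZ; edges |BEHORVZ|=171/32, |Q|=171/32
final tree: (((B:137/16,(E:25/4,Z:-17/4):39/16):25/16,((H:1/2,O:7/2):89/16,(R:1/2,V:5/2):119/16):65/16):171/32,Q:171/32)
total length: 789/16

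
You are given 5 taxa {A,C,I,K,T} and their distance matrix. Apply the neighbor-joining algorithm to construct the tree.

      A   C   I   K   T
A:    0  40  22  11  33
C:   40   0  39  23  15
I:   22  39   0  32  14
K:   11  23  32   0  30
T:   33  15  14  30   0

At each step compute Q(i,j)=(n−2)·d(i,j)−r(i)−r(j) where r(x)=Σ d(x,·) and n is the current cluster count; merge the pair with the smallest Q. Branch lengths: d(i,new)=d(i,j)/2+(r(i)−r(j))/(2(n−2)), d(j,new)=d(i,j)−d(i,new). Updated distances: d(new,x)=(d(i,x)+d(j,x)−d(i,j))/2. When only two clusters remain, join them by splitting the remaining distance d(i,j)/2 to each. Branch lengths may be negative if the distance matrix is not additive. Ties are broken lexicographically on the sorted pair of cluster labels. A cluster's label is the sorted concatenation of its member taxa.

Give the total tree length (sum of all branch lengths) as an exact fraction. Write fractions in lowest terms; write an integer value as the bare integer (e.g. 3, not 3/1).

111/2

1. join A+K (d=11, Q=-169) ⇒ AK; edges |A|=43/6, |K|=23/6
  updated: d(AK,C)=26, d(AK,I)=43/2, d(AK,T)=26
2. join AK+I (d=43/2, Q=-105) ⇒ AIK; edges |AK|=21/2, |I|=11
  updated: d(AIK,C)=87/4, d(AIK,T)=37/4
3. join AIK+C (d=87/4, Q=-46) ⇒ ACIK; edges |AIK|=8, |C|=55/4
  updated: d(ACIK,T)=5/4
4. join ACIK+T (d=5/4) ⇒ ACIKT; edges |ACIK|=5/8, |T|=5/8
final tree: ((((A:43/6,K:23/6):21/2,I:11):8,C:55/4):5/8,T:5/8)
total length: 111/2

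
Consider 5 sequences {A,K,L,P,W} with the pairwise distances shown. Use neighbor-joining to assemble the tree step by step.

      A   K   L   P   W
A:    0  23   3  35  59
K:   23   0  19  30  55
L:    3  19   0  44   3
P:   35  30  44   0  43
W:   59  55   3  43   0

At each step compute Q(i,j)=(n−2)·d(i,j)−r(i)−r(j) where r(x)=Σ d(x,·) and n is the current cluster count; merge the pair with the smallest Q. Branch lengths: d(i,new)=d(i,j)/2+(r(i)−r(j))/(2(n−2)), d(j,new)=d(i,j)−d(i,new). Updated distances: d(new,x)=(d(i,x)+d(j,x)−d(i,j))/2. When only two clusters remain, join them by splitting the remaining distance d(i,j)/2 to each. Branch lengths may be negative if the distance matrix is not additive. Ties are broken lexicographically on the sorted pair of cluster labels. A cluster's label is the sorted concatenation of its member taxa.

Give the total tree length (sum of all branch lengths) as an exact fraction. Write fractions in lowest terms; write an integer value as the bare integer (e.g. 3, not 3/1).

iteration 1: select L,W (d=3, Q=-220); attach at lengths (-41/3, 50/3); label the merged cluster LW
  updated: d(A,LW)=59/2, d(K,LW)=71/2, d(LW,P)=42
iteration 2: select A,LW (d=59/2, Q=-271/2); attach at lengths (79/8, 157/8); label the merged cluster ALW
  updated: d(ALW,K)=29/2, d(ALW,P)=95/4
iteration 3: select ALW,K (d=29/2, Q=-273/4); attach at lengths (33/8, 83/8); label the merged cluster AKLW
  updated: d(AKLW,P)=157/8
iteration 4: select AKLW,P (d=157/8); attach at lengths (157/16, 157/16); label the merged cluster AKLPW
final tree: (((A:79/8,(L:-41/3,W:50/3):157/8):33/8,K:83/8):157/16,P:157/16)
total length: 533/8

533/8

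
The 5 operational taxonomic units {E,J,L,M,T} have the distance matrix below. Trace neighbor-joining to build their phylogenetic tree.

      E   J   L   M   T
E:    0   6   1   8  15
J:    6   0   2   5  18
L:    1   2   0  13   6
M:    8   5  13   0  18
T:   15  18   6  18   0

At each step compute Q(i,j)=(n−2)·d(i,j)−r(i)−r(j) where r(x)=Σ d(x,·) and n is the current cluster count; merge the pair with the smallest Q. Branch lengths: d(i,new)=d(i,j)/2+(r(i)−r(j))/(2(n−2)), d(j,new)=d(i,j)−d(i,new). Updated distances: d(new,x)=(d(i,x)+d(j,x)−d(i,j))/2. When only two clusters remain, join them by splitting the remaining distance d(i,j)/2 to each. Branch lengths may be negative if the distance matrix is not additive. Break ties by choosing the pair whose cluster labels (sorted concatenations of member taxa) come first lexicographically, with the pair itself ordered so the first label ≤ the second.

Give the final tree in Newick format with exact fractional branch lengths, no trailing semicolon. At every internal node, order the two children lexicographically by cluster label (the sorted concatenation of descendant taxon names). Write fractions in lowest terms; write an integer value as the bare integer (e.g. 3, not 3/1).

iteration 1: select L,T (d=6, Q=-61); attach at lengths (-17/6, 53/6); label the merged cluster LT
  updated: d(E,LT)=5, d(J,LT)=7, d(LT,M)=25/2
iteration 2: select E,LT (d=5, Q=-67/2); attach at lengths (9/8, 31/8); label the merged cluster ELT
  updated: d(ELT,J)=4, d(ELT,M)=31/4
iteration 3: select ELT,J (d=4, Q=-67/4); attach at lengths (27/8, 5/8); label the merged cluster EJLT
  updated: d(EJLT,M)=35/8
iteration 4: select EJLT,M (d=35/8); attach at lengths (35/16, 35/16); label the merged cluster EJLMT
final tree: (((E:9/8,(L:-17/6,T:53/6):31/8):27/8,J:5/8):35/16,M:35/16)
total length: 155/8

(((E:9/8,(L:-17/6,T:53/6):31/8):27/8,J:5/8):35/16,M:35/16)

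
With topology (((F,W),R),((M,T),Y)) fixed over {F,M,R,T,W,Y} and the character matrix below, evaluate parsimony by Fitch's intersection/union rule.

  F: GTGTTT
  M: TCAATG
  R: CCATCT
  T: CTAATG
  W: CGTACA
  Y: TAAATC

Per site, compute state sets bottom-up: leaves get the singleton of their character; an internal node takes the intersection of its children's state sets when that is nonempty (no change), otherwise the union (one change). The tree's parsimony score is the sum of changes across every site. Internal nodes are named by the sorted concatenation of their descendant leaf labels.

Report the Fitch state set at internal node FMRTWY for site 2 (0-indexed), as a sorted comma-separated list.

A

site 0, node FW: F={G} ∪ W={C} → {C,G} (+1)
site 0, node FRW: FW={C,G} ∩ R={C} → {C} (+0)
site 0, node MT: M={T} ∪ T={C} → {C,T} (+1)
site 0, node MTY: MT={C,T} ∩ Y={T} → {T} (+0)
site 0, node FMRTWY: FRW={C} ∪ MTY={T} → {C,T} (+1)
site 1, node FW: F={T} ∪ W={G} → {G,T} (+1)
site 1, node FRW: FW={G,T} ∪ R={C} → {C,G,T} (+1)
site 1, node MT: M={C} ∪ T={T} → {C,T} (+1)
site 1, node MTY: MT={C,T} ∪ Y={A} → {A,C,T} (+1)
site 1, node FMRTWY: FRW={C,G,T} ∩ MTY={A,C,T} → {C,T} (+0)
site 2, node FW: F={G} ∪ W={T} → {G,T} (+1)
site 2, node FRW: FW={G,T} ∪ R={A} → {A,G,T} (+1)
site 2, node MT: M={A} ∩ T={A} → {A} (+0)
site 2, node MTY: MT={A} ∩ Y={A} → {A} (+0)
site 2, node FMRTWY: FRW={A,G,T} ∩ MTY={A} → {A} (+0)
site 3, node FW: F={T} ∪ W={A} → {A,T} (+1)
site 3, node FRW: FW={A,T} ∩ R={T} → {T} (+0)
site 3, node MT: M={A} ∩ T={A} → {A} (+0)
site 3, node MTY: MT={A} ∩ Y={A} → {A} (+0)
site 3, node FMRTWY: FRW={T} ∪ MTY={A} → {A,T} (+1)
site 4, node FW: F={T} ∪ W={C} → {C,T} (+1)
site 4, node FRW: FW={C,T} ∩ R={C} → {C} (+0)
site 4, node MT: M={T} ∩ T={T} → {T} (+0)
site 4, node MTY: MT={T} ∩ Y={T} → {T} (+0)
site 4, node FMRTWY: FRW={C} ∪ MTY={T} → {C,T} (+1)
site 5, node FW: F={T} ∪ W={A} → {A,T} (+1)
site 5, node FRW: FW={A,T} ∩ R={T} → {T} (+0)
site 5, node MT: M={G} ∩ T={G} → {G} (+0)
site 5, node MTY: MT={G} ∪ Y={C} → {C,G} (+1)
site 5, node FMRTWY: FRW={T} ∪ MTY={C,G} → {C,G,T} (+1)
per-site changes: [3, 4, 2, 2, 2, 3]; total = 16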